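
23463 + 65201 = 88664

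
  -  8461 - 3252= -11713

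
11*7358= 80938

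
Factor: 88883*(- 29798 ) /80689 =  - 2^1*7^( - 1)*47^1*317^1*11527^( - 1)*88883^1 =- 2648535634/80689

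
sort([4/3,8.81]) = [ 4/3 , 8.81] 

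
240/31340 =12/1567 = 0.01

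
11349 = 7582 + 3767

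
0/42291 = 0 = 0.00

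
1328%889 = 439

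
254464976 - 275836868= - 21371892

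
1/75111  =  1/75111= 0.00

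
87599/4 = 21899  +  3/4= 21899.75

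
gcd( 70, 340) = 10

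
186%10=6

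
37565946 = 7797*4818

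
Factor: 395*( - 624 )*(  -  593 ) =2^4*3^1*5^1*13^1*79^1*593^1 =146162640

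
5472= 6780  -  1308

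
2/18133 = 2/18133 = 0.00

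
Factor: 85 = 5^1*17^1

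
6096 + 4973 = 11069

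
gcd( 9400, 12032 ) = 376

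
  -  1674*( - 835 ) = 1397790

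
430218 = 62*6939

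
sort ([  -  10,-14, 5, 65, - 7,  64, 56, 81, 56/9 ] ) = [ -14,- 10, - 7 , 5, 56/9, 56, 64,65 , 81 ]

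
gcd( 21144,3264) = 24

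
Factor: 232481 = 383^1 * 607^1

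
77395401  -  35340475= 42054926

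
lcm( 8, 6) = 24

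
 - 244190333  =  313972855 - 558163188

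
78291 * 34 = 2661894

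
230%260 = 230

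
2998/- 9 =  - 2998/9 = -333.11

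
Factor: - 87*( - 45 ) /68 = 2^(-2) *3^3 * 5^1*17^(-1)*29^1 =3915/68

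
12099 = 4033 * 3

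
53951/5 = 53951/5 = 10790.20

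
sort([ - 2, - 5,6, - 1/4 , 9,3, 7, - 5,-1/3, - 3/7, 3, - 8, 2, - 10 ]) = [  -  10,  -  8, - 5, - 5,  -  2, - 3/7, - 1/3, - 1/4, 2,3,3, 6, 7,9] 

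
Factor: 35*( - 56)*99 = - 194040 = - 2^3*3^2  *  5^1*7^2*11^1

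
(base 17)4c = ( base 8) 120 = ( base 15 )55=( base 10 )80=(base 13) 62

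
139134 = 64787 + 74347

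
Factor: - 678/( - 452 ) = 3/2 =2^( - 1)*3^1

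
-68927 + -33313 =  - 102240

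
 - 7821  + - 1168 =-8989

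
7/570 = 7/570 = 0.01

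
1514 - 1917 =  - 403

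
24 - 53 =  - 29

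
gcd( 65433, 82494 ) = 3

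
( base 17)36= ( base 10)57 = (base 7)111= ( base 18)33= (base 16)39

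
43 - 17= 26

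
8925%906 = 771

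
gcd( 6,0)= 6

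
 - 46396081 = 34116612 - 80512693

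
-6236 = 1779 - 8015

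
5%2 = 1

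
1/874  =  1/874 = 0.00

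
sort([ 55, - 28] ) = [ - 28, 55 ]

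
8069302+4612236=12681538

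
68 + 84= 152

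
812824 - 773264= 39560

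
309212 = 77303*4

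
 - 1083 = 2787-3870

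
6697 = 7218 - 521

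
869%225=194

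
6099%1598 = 1305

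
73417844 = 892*82307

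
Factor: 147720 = 2^3*3^1 * 5^1*1231^1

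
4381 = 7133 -2752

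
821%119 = 107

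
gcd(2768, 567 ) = 1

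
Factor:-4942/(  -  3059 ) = 2^1 * 19^( - 1)*23^( -1 )*353^1 = 706/437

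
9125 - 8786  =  339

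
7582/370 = 3791/185 = 20.49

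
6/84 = 1/14=0.07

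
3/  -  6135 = - 1  +  2044/2045  =  - 0.00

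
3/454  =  3/454= 0.01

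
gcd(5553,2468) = 617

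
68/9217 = 68/9217=0.01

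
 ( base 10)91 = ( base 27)3a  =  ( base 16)5B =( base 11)83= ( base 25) 3g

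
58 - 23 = 35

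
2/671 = 2/671 = 0.00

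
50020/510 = 5002/51 = 98.08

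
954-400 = 554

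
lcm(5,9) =45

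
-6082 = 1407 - 7489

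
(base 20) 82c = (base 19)903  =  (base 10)3252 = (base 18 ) A0C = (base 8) 6264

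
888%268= 84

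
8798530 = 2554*3445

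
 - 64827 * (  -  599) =38831373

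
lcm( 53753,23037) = 161259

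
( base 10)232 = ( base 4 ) 3220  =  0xE8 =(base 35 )6m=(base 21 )B1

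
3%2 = 1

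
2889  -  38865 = -35976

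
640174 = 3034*211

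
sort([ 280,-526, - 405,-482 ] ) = [ - 526, - 482,-405,280]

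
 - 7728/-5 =1545 + 3/5=1545.60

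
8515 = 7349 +1166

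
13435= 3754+9681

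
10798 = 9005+1793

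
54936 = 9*6104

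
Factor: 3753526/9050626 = 1876763/4525313 = 7^1*13^(  -  2)* 19^1  *  103^1*137^1*26777^(-1)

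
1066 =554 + 512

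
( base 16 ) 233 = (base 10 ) 563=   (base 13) 344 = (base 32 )hj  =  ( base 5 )4223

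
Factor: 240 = 2^4 * 3^1*5^1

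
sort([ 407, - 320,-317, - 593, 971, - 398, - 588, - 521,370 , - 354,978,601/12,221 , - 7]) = [ - 593, - 588, - 521, - 398, - 354,-320, - 317, - 7, 601/12,221,  370,  407,971,978] 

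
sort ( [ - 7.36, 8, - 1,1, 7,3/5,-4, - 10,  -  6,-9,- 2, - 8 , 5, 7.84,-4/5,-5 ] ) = [ - 10,  -  9,-8, - 7.36, - 6,  -  5, - 4,  -  2,-1, - 4/5,  3/5, 1,5,  7,7.84,  8]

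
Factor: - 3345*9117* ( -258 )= 2^1*3^4*5^1*43^1*223^1*1013^1 =7868062170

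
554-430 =124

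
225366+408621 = 633987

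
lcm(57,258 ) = 4902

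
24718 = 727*34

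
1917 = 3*639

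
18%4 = 2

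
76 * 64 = 4864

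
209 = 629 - 420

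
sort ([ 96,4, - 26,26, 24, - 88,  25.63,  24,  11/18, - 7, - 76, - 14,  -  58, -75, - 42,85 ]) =[-88, - 76,  -  75,  -  58, - 42, - 26,- 14, - 7,11/18, 4, 24 , 24, 25.63,26, 85, 96 ]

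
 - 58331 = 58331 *(-1)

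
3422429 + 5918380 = 9340809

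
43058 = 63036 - 19978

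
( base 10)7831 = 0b1111010010111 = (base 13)3745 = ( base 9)11661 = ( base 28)9rj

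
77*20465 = 1575805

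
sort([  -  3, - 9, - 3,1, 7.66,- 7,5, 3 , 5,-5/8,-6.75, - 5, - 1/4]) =[-9,-7 ,-6.75,-5,  -  3,-3, - 5/8,-1/4, 1, 3, 5, 5, 7.66]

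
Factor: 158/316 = 2^( - 1) = 1/2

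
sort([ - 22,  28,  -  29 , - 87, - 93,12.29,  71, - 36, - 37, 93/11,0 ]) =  [ - 93 ,  -  87,-37, - 36,-29, - 22 , 0,93/11,  12.29,28,71 ]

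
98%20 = 18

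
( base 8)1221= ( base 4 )22101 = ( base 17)24B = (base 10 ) 657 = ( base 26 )P7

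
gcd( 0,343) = 343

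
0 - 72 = -72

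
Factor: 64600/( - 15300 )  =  -38/9 = - 2^1 * 3^(  -  2 )*19^1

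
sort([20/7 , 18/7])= [18/7,20/7]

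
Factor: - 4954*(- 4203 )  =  2^1*3^2*467^1*2477^1= 20821662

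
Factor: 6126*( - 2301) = - 14095926  =  - 2^1*3^2*13^1 * 59^1*1021^1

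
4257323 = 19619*217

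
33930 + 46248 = 80178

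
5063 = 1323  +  3740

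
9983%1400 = 183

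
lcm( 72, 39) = 936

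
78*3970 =309660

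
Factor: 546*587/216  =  2^( - 2)*3^(  -  2 ) * 7^1*13^1*587^1 = 53417/36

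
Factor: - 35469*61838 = -2193332022  =  - 2^1*3^2*7^3 * 563^1*631^1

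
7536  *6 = 45216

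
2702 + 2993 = 5695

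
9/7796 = 9/7796 = 0.00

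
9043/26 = 347+21/26 = 347.81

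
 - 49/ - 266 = 7/38 = 0.18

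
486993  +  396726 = 883719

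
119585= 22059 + 97526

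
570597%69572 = 14021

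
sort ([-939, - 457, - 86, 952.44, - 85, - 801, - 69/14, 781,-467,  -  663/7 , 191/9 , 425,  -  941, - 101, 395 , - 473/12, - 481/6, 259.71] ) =[ - 941,-939,- 801, - 467, - 457, - 101, - 663/7,- 86, - 85, - 481/6, - 473/12, - 69/14 , 191/9,  259.71, 395, 425, 781,952.44 ]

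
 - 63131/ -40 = 1578 + 11/40 = 1578.28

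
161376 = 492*328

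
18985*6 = 113910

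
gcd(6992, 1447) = 1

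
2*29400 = 58800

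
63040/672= 1970/21= 93.81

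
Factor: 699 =3^1*233^1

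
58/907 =58/907 = 0.06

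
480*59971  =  28786080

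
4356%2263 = 2093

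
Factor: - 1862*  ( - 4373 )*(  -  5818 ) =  - 2^2*7^2 * 19^1*  2909^1*4373^1  =  - 47373216268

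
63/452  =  63/452 =0.14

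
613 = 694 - 81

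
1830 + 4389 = 6219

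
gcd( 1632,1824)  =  96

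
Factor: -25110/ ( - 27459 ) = 2^1 * 3^(  -  1)*5^1 * 31^1 *113^( - 1 ) =310/339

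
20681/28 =738 + 17/28 = 738.61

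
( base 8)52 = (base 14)30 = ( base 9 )46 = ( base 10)42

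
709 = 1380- 671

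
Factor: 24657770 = 2^1 * 5^1 * 2465777^1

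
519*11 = 5709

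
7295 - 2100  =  5195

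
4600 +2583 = 7183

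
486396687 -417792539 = 68604148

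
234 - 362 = -128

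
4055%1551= 953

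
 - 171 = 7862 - 8033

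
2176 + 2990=5166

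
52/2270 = 26/1135  =  0.02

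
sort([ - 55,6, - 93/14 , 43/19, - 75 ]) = [ - 75, - 55, - 93/14,43/19,  6] 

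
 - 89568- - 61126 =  - 28442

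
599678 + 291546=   891224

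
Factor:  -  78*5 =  - 2^1*3^1*5^1*13^1 = -390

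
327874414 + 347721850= 675596264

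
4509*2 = 9018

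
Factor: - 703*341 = -11^1*19^1*31^1*37^1=-  239723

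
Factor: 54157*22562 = 1221890234 = 2^1* 29^1*31^1*389^1*1747^1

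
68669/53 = 1295+34/53 = 1295.64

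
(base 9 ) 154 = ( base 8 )202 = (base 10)130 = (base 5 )1010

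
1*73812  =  73812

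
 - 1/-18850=1/18850 = 0.00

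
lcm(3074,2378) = 126034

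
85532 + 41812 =127344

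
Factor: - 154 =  - 2^1*7^1 * 11^1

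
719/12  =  719/12=59.92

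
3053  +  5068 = 8121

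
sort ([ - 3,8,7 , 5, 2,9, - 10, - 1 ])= [ - 10, - 3, - 1,2,5, 7,8 , 9 ]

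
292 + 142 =434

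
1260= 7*180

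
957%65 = 47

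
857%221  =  194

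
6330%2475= 1380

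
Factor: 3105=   3^3*5^1*23^1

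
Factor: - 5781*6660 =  - 2^2 * 3^3*5^1*37^1*41^1*47^1  =  - 38501460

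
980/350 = 2+ 4/5 = 2.80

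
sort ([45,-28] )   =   [ - 28,45] 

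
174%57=3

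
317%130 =57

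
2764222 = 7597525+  - 4833303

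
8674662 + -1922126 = 6752536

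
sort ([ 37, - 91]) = [ - 91, 37]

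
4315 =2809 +1506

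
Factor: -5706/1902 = -3^1 = -3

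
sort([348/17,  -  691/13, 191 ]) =[ - 691/13, 348/17,191 ]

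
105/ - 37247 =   -  1 + 5306/5321 = - 0.00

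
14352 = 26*552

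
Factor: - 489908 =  - 2^2 * 122477^1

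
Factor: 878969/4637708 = 2^( - 2 )*7^1*13^2*61^( - 1)*83^(  -  1 )*229^( - 1 )*743^1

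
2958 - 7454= - 4496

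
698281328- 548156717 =150124611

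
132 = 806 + - 674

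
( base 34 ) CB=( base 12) 2ab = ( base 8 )643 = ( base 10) 419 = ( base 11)351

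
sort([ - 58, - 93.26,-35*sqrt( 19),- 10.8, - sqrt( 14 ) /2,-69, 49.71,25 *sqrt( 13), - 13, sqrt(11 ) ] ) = [-35*sqrt(19), - 93.26, - 69, - 58, - 13, - 10.8, - sqrt(14)/2, sqrt( 11),49.71, 25*sqrt (13) ] 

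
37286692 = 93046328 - 55759636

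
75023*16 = 1200368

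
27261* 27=736047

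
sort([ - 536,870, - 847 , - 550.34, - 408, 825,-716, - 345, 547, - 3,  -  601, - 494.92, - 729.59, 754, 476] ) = [ - 847,-729.59, - 716, - 601, - 550.34, - 536,- 494.92, - 408,-345, - 3,476,547,754,  825,870]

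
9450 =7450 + 2000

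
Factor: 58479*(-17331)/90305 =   -  3^2*5^(- 1)*53^1*101^1*109^1*193^1*18061^(-1 ) = - 1013499549/90305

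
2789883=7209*387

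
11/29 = 11/29 = 0.38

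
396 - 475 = -79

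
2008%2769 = 2008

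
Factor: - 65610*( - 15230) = 999240300= 2^2*3^8*5^2* 1523^1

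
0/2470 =0 =0.00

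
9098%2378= 1964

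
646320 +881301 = 1527621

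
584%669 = 584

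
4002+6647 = 10649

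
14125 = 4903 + 9222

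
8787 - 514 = 8273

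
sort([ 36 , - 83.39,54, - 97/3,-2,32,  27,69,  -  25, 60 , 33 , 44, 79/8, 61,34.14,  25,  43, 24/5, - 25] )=[  -  83.39, - 97/3, - 25,  -  25, - 2, 24/5, 79/8 , 25,  27, 32,  33,  34.14,36,43,44, 54,  60, 61,69] 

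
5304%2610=84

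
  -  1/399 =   -  1 + 398/399 = - 0.00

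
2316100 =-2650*(-874)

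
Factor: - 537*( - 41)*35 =3^1*5^1*7^1 *41^1*179^1=770595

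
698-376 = 322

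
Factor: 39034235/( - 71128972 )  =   - 2^ ( -2 )*5^1 * 23^( - 1)*53^1*223^( - 1)*3467^ (  -  1)*147299^1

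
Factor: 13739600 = 2^4*5^2*7^2*701^1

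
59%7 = 3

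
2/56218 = 1/28109 = 0.00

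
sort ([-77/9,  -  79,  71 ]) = [-79, -77/9,71]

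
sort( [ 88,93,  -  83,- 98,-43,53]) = [-98,-83, - 43,  53, 88, 93]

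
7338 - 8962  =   - 1624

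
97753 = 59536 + 38217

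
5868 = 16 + 5852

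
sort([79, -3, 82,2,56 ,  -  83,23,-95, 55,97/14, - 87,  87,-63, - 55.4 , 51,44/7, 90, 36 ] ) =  [-95, - 87, - 83, -63, - 55.4,  -  3,2, 44/7,97/14, 23,36, 51, 55  ,  56, 79, 82,87 , 90]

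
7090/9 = 7090/9 = 787.78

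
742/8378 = 371/4189 = 0.09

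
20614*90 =1855260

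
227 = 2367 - 2140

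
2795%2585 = 210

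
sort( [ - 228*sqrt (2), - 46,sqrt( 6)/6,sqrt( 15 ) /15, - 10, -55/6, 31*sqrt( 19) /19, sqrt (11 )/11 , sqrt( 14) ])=[-228*sqrt(2),-46, - 10, - 55/6,sqrt( 15)/15, sqrt( 11)/11, sqrt( 6) /6, sqrt(14 ),31 * sqrt( 19) /19 ]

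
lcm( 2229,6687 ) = 6687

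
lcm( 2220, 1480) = 4440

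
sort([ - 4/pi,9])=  [-4/pi,  9 ] 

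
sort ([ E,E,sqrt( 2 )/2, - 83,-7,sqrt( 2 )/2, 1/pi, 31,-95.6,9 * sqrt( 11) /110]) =[  -  95.6, - 83,  -  7,9*sqrt(11 ) /110,1/pi , sqrt(2)/2, sqrt( 2)/2,E, E,31 ] 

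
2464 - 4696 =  - 2232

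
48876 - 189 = 48687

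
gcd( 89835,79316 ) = 1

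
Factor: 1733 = 1733^1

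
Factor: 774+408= 2^1*3^1*197^1=1182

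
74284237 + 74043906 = 148328143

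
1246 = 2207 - 961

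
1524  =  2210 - 686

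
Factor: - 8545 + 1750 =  - 6795 = -3^2*5^1*151^1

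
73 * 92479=6750967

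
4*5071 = 20284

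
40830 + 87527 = 128357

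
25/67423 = 25/67423 = 0.00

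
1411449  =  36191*39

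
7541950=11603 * 650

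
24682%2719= 211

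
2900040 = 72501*40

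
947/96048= 947/96048=0.01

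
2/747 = 2/747 = 0.00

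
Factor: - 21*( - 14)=294 = 2^1*3^1*7^2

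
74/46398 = 1/627 = 0.00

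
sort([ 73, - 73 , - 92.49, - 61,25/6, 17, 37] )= [-92.49, - 73, - 61 , 25/6, 17,  37,  73]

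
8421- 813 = 7608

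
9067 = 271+8796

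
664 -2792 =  - 2128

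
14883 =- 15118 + 30001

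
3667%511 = 90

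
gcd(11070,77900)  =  410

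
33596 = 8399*4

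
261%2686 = 261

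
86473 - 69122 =17351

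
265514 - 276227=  - 10713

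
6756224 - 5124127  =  1632097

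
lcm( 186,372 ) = 372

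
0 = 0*6404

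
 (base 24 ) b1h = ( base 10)6377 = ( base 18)11C5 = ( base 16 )18e9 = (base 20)fih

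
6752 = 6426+326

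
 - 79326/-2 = 39663 + 0/1 = 39663.00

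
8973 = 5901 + 3072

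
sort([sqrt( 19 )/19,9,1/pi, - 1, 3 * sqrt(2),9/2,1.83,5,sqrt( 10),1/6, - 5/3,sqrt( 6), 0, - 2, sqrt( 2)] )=[-2, - 5/3, - 1,  0, 1/6,sqrt( 19)/19,1/pi, sqrt( 2),1.83,sqrt( 6 ),sqrt( 10),3*sqrt(2 ),9/2,5, 9]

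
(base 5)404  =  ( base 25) 44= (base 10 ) 104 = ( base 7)206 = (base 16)68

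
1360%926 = 434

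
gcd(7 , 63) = 7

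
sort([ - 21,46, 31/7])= [ -21,31/7,46] 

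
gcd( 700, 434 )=14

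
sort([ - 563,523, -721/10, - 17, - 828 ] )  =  [-828, - 563, - 721/10, - 17, 523]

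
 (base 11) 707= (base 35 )oe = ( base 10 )854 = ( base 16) 356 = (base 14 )450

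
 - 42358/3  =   - 42358/3=- 14119.33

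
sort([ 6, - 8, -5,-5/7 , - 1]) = [ - 8, - 5, - 1, - 5/7,6]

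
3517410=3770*933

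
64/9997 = 64/9997= 0.01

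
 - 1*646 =  -  646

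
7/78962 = 7/78962 = 0.00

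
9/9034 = 9/9034= 0.00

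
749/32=23  +  13/32 = 23.41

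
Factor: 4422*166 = 2^2 * 3^1*11^1*67^1*83^1 = 734052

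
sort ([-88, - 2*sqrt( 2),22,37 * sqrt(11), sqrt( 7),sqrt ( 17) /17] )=[-88,-2*sqrt(2 ),sqrt(17)/17, sqrt( 7),22,37*sqrt(11)]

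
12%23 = 12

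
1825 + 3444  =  5269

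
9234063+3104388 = 12338451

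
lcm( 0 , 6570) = 0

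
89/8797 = 89/8797 =0.01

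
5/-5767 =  - 5/5767 = -  0.00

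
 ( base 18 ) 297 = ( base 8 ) 1461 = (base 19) 250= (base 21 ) 1HJ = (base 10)817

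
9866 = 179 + 9687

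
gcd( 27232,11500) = 92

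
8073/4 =8073/4 =2018.25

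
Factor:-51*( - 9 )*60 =27540 = 2^2*3^4*5^1*17^1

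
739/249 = 2 + 241/249 = 2.97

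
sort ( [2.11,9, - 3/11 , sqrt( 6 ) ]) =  [-3/11, 2.11,sqrt( 6 ), 9]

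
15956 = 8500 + 7456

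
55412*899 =49815388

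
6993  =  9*777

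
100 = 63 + 37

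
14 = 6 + 8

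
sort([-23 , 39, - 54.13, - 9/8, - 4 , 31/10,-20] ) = [ - 54.13, - 23, - 20, - 4, - 9/8, 31/10,39 ] 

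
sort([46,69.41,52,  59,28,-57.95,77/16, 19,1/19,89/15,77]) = [ - 57.95,1/19,77/16,89/15, 19, 28, 46,52,59,69.41, 77]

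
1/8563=1/8563 = 0.00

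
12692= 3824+8868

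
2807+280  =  3087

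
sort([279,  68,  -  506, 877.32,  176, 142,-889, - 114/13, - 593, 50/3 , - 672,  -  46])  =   [ - 889, - 672,- 593, - 506,-46,  -  114/13, 50/3, 68,142,  176, 279, 877.32]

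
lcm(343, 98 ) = 686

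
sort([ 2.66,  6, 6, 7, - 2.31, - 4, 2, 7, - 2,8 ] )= [ - 4, - 2.31,-2, 2, 2.66, 6,6, 7, 7, 8]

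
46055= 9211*5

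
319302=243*1314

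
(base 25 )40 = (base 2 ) 1100100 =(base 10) 100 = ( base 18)5a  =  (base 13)79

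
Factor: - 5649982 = - 2^1*13^1 * 217307^1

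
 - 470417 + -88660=- 559077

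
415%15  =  10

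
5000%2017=966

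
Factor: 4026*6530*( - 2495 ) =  - 65593001100 = - 2^2* 3^1*5^2*11^1 *61^1*499^1*653^1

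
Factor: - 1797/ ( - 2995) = 3^1 * 5^( - 1) = 3/5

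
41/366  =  41/366 = 0.11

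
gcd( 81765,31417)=1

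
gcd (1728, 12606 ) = 6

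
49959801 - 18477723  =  31482078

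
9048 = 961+8087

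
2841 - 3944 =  - 1103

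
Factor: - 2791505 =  - 5^1*179^1  *  3119^1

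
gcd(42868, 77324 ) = 4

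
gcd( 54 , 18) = 18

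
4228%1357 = 157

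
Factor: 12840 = 2^3*3^1*5^1*107^1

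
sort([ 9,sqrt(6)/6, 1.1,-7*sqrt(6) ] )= [-7*sqrt( 6),sqrt(6)/6,1.1,  9]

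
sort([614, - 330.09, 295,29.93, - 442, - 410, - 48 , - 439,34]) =[-442, - 439, - 410 , - 330.09,-48,29.93,34,  295,614 ] 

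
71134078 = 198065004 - 126930926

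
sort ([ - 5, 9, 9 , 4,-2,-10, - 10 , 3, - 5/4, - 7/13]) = [ - 10, - 10, - 5,-2, - 5/4, - 7/13, 3,  4,  9, 9 ]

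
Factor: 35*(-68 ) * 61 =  -145180 = -2^2*5^1 *7^1 * 17^1 * 61^1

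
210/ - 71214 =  - 1 + 11834/11869 = - 0.00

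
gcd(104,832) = 104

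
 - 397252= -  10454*38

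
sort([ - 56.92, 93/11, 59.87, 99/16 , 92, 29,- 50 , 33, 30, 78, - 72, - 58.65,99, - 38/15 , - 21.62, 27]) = [- 72, -58.65, - 56.92, - 50, - 21.62,  -  38/15, 99/16,93/11 , 27,29, 30, 33, 59.87, 78 , 92, 99]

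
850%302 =246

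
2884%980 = 924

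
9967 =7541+2426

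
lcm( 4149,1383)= 4149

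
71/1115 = 71/1115 = 0.06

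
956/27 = 956/27 = 35.41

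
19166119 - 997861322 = - 978695203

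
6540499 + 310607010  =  317147509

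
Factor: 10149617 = 31^1* 327407^1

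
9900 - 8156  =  1744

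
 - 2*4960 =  - 9920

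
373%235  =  138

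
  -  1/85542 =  - 1/85542 = -0.00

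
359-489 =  - 130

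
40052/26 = 20026/13= 1540.46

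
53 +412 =465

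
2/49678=1/24839 = 0.00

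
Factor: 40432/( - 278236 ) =  -  76/523 = - 2^2*19^1*523^ ( - 1 )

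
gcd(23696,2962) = 2962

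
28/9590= 2/685 = 0.00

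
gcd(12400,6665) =155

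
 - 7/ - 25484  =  7/25484 = 0.00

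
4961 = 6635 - 1674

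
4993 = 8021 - 3028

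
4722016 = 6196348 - 1474332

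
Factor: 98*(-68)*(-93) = 2^3*3^1*7^2*17^1*31^1 = 619752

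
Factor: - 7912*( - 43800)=2^6*3^1*5^2*23^1*43^1*73^1 = 346545600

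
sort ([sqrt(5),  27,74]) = [ sqrt(5),  27,  74 ]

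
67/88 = 67/88 = 0.76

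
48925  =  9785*5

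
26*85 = 2210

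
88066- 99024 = - 10958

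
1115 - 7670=-6555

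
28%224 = 28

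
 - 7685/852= - 10 + 835/852 = - 9.02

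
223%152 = 71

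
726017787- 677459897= 48557890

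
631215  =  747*845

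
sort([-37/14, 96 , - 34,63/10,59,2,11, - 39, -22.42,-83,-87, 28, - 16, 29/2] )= [  -  87,-83,-39, - 34 ,-22.42, - 16, - 37/14, 2, 63/10, 11, 29/2, 28, 59,96]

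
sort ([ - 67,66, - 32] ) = [ - 67, - 32,  66]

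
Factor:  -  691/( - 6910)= 2^( - 1 ) * 5^( - 1)=1/10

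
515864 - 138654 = 377210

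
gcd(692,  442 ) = 2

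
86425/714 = 86425/714 = 121.04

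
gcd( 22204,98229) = 1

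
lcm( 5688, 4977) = 39816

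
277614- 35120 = 242494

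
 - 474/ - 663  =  158/221  =  0.71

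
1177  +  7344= 8521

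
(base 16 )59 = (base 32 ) 2P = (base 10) 89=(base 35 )2j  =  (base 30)2T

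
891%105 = 51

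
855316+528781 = 1384097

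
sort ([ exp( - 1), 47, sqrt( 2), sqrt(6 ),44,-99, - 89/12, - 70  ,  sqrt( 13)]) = [-99, - 70 ,-89/12,exp ( - 1 ),sqrt (2), sqrt( 6), sqrt(13 ), 44, 47 ] 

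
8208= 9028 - 820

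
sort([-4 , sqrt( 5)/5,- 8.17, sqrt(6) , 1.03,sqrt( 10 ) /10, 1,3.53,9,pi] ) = [ - 8.17, - 4,sqrt (10) /10,sqrt( 5)/5, 1,1.03,  sqrt(6 ),pi,3.53,9]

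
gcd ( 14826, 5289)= 3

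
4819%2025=769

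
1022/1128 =511/564 = 0.91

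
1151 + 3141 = 4292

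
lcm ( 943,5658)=5658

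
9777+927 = 10704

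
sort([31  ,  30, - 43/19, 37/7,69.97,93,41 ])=[ - 43/19,37/7, 30,31,41,69.97,93 ]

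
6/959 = 6/959 = 0.01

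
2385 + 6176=8561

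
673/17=39 + 10/17 = 39.59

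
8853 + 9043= 17896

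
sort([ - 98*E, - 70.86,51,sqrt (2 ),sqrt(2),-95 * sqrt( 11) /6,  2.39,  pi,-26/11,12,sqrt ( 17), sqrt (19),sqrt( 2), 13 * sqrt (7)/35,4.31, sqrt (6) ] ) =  [ - 98*E, - 70.86, - 95*sqrt( 11 ) /6, - 26/11,13*sqrt( 7)/35,sqrt( 2),sqrt( 2), sqrt(2),2.39, sqrt(6), pi,sqrt( 17 ), 4.31,sqrt (19 ),  12 , 51] 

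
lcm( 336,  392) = 2352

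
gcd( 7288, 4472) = 8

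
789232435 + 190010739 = 979243174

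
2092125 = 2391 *875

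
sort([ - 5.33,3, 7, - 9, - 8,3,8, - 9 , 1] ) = [ - 9,-9,-8, - 5.33, 1,3,3, 7,8]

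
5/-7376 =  - 1+7371/7376 = -0.00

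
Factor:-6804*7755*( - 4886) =257809887720=2^3*3^6*5^1 *7^2*11^1*47^1 * 349^1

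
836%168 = 164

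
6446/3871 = 1 + 2575/3871 = 1.67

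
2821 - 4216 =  - 1395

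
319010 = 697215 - 378205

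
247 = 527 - 280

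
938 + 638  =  1576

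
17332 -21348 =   -  4016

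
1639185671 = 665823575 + 973362096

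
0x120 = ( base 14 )168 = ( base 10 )288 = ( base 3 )101200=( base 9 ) 350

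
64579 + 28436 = 93015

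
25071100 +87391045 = 112462145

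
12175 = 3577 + 8598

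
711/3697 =711/3697 = 0.19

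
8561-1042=7519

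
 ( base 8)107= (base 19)3E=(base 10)71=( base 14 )51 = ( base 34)23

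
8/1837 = 8/1837 = 0.00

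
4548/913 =4548/913 =4.98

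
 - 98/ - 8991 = 98/8991=   0.01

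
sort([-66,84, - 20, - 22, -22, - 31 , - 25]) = [ - 66, - 31, - 25, - 22, - 22, - 20,84] 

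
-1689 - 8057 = -9746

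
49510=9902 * 5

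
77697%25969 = 25759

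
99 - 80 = 19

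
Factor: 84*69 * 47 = 2^2*3^2*7^1*23^1 * 47^1 = 272412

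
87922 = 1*87922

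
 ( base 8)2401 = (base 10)1281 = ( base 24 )259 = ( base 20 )341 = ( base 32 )181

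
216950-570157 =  - 353207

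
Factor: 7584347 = 2741^1*2767^1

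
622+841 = 1463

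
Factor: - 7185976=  - 2^3*7^1*128321^1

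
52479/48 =17493/16  =  1093.31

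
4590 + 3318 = 7908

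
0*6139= 0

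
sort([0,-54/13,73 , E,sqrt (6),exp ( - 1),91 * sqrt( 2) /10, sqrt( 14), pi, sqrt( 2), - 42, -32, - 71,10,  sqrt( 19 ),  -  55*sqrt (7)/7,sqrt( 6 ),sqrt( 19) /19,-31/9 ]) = [-71, -42,  -  32, - 55*sqrt ( 7 )/7, - 54/13 ,-31/9,0,  sqrt( 19) /19, exp( -1),sqrt( 2 ),sqrt(6),sqrt( 6),E,pi, sqrt( 14), sqrt(19),  10,91 * sqrt(  2 ) /10, 73 ]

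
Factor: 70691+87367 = 158058 = 2^1*3^3*2927^1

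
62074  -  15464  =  46610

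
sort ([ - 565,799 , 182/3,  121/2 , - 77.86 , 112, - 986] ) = [ - 986,-565, - 77.86, 121/2,182/3, 112,799 ] 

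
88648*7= 620536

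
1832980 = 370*4954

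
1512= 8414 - 6902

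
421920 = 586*720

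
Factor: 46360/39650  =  2^2*5^( - 1)*13^( - 1)*19^1=76/65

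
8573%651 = 110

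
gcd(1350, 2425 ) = 25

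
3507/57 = 61 + 10/19 = 61.53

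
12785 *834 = 10662690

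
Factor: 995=5^1*199^1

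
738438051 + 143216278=881654329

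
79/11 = 79/11 = 7.18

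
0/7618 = 0 = 0.00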